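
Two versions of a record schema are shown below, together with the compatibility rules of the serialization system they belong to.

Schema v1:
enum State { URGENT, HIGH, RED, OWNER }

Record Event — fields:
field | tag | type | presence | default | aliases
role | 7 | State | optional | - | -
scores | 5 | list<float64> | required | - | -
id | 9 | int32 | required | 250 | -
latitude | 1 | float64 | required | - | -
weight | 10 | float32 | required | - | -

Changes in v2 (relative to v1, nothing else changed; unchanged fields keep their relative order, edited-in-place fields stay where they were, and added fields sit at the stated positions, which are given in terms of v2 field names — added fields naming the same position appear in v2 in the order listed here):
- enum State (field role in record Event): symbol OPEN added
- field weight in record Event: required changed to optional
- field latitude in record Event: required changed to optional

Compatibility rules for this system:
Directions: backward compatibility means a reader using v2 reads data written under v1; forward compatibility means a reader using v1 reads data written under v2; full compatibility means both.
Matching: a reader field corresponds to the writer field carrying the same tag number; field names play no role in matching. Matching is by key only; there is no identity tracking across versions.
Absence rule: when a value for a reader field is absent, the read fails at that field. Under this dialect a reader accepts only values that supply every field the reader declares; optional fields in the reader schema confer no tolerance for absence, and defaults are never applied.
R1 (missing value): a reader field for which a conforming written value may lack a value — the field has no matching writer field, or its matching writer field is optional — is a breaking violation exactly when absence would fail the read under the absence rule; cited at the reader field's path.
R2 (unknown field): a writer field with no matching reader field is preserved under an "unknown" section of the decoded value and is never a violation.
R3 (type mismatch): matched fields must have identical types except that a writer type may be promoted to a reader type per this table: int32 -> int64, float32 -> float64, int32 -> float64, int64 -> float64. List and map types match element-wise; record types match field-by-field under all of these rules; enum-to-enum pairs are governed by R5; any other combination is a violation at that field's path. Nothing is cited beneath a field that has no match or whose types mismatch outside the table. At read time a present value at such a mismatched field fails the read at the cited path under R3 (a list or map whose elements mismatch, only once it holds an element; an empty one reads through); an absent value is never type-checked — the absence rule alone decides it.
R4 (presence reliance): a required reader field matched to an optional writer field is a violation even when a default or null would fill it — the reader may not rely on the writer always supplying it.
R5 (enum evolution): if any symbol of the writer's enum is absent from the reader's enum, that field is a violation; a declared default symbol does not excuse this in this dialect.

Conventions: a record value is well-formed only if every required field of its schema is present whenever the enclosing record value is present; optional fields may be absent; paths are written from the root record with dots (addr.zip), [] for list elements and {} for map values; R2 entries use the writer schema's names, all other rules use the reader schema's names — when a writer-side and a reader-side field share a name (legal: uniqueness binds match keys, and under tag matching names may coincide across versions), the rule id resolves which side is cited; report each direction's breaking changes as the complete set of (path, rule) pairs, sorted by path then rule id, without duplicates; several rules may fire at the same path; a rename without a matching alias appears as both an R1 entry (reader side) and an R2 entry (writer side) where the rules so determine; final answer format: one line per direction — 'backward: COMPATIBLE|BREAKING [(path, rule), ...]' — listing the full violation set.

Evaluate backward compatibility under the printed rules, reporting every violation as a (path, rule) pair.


each type pair in Event: writer, then reader
backward for Event (reader v2, writer v1):
  writer optional, State -> State: reader role maps from writer role
  writer required, list<float64> -> list<float64>: reader scores maps from writer scores
  writer required, int32 -> int32: reader id maps from writer id
  writer required, float64 -> float64: reader latitude maps from writer latitude
  writer required, float32 -> float32: reader weight maps from writer weight
  violation R1 at role
  => 1 violation(s): backward is BREAKING for Event
the other Event changes do not affect what is asked:
  enum State (field role in record Event): symbol OPEN added -> fires only in the forward direction of Event, which is not asked here
  field weight in record Event: required changed to optional -> fires only in the forward direction of Event, which is not asked here
  field latitude in record Event: required changed to optional -> fires only in the forward direction of Event, which is not asked here

backward: BREAKING [(role, R1)]


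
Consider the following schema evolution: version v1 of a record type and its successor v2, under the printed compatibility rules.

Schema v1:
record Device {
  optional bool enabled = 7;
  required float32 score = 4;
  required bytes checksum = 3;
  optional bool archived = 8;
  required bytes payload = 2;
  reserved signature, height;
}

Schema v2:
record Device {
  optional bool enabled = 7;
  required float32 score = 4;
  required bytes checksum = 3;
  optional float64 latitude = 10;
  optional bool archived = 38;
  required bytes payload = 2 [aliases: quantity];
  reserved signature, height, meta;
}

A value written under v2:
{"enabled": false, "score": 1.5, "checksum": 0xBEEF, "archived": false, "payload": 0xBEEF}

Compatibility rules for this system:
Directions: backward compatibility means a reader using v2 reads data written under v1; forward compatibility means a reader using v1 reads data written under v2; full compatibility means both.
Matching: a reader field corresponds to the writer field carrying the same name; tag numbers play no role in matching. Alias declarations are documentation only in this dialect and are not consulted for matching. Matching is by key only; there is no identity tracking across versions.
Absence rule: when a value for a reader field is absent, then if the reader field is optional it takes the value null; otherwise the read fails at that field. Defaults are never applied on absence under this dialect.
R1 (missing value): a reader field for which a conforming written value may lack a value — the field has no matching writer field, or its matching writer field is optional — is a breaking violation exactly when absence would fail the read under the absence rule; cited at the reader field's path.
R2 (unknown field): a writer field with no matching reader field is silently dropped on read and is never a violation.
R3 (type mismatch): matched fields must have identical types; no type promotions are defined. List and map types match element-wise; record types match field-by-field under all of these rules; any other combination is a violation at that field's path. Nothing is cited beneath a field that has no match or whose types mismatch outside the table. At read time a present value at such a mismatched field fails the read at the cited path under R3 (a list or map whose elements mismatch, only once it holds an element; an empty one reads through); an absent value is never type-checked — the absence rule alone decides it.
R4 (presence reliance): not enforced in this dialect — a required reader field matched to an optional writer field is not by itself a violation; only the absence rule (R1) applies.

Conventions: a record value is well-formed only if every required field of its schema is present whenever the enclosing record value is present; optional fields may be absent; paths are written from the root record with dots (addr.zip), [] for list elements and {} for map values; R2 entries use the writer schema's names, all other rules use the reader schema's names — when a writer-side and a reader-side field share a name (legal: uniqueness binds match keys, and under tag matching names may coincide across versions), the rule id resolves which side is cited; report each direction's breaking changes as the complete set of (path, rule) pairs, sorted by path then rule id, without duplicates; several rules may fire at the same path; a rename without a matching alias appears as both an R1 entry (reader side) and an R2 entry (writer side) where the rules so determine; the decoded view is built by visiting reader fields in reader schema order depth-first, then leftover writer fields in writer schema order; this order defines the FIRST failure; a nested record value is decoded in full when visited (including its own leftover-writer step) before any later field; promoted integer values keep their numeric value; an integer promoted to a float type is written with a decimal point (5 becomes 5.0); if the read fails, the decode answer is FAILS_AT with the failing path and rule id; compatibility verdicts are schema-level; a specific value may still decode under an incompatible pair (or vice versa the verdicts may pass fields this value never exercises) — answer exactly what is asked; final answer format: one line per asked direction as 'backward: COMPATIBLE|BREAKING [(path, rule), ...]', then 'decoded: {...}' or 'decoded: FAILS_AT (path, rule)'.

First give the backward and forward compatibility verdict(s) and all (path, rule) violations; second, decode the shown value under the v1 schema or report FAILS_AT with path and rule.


in Device below, arrows point writer -> reader
checking backward for Device: reader v2 against writer v1:
  writer optional, bool -> bool: reader enabled maps from writer enabled
  writer required, float32 -> float32: reader score maps from writer score
  writer required, bytes -> bytes: reader checksum maps from writer checksum
  latitude: no writer-side match
  writer optional, bool -> bool: reader archived maps from writer archived
  writer required, bytes -> bytes: reader payload maps from writer payload
  => backward verdict for Device: COMPATIBLE, no violations
checking forward for Device: reader v1 against writer v2:
  writer optional, bool -> bool: reader enabled maps from writer enabled
  writer required, float32 -> float32: reader score maps from writer score
  writer required, bytes -> bytes: reader checksum maps from writer checksum
  writer optional, bool -> bool: reader archived maps from writer archived
  writer required, bytes -> bytes: reader payload maps from writer payload
  latitude (writer side), unknown to reader
  => forward verdict for Device: COMPATIBLE, no violations
decode walk for Device under reader schema v1:
  enabled := false
  score := 1.5
  checksum := 0xBEEF
  archived := false
  payload := 0xBEEF
  => decoded: {"enabled": false, "score": 1.5, "checksum": 0xBEEF, "archived": false, "payload": 0xBEEF}

backward: COMPATIBLE []; forward: COMPATIBLE []; decoded: {"enabled": false, "score": 1.5, "checksum": 0xBEEF, "archived": false, "payload": 0xBEEF}


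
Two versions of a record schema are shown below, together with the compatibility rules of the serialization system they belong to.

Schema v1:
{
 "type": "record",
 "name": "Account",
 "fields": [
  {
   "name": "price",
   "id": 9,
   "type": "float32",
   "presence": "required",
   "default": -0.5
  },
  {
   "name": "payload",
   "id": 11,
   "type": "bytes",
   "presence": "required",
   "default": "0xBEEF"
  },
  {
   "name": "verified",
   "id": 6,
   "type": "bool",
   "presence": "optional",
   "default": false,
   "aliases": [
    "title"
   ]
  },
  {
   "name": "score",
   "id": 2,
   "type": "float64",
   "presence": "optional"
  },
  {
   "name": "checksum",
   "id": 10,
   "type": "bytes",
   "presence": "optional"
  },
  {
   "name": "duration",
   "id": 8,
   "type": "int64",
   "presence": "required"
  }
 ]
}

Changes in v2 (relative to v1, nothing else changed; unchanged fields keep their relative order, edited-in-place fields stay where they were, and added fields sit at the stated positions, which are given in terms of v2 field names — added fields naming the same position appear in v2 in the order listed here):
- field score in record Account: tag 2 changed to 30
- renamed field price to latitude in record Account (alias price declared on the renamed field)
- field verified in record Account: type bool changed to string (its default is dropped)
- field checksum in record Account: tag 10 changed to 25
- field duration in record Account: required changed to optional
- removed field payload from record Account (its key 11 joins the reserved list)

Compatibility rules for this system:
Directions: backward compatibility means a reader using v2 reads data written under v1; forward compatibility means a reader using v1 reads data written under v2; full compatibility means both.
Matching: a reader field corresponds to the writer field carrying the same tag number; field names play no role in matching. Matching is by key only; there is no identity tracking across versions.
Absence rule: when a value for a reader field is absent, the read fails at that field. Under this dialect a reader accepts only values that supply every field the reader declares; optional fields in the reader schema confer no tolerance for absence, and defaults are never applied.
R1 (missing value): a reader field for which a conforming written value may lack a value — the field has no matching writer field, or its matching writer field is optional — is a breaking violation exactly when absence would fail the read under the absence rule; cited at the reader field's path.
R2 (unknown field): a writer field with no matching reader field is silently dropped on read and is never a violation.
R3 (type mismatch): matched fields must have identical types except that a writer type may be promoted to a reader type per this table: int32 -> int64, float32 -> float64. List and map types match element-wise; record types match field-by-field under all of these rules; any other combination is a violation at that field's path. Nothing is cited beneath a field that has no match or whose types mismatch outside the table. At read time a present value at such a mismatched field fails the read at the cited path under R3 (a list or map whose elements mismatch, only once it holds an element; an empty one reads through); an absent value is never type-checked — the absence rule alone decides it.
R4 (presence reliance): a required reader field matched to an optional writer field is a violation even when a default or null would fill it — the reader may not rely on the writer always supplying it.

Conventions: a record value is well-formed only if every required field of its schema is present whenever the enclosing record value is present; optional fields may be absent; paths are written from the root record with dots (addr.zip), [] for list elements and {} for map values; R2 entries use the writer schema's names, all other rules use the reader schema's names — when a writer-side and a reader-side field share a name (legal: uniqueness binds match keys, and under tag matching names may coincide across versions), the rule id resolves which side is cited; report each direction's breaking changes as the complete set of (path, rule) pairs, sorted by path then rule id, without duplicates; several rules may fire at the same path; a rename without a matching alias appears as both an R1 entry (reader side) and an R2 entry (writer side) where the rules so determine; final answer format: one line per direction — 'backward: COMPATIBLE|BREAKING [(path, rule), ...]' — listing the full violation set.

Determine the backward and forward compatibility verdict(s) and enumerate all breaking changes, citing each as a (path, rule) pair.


in Account below, arrows point writer -> reader
backward analysis of Account with v2 as reader and v1 as writer:
  float32 -> float32, writer required: latitude aligns to price
  bool -> string, writer optional: verified aligns to verified
  score: no writer-side match
  checksum: no writer-side match
  int64 -> int64, writer required: duration aligns to duration
  payload (writer side), unknown to reader
  score (writer side), unknown to reader
  checksum (writer side), unknown to reader
  breaking: (checksum, R1)
  breaking: (score, R1)
  breaking: (verified, R1)
  breaking: (verified, R3)
  backward on Account therefore BREAKING (4)
forward analysis of Account with v1 as reader and v2 as writer:
  float32 -> float32, writer required: price aligns to latitude
  payload: no writer-side match
  string -> bool, writer optional: verified aligns to verified
  score: no writer-side match
  checksum: no writer-side match
  int64 -> int64, writer optional: duration aligns to duration
  score (writer side), unknown to reader
  checksum (writer side), unknown to reader
  breaking: (checksum, R1)
  breaking: (duration, R1)
  breaking: (duration, R4)
  breaking: (payload, R1)
  breaking: (score, R1)
  breaking: (verified, R1)
  breaking: (verified, R3)
  forward on Account therefore BREAKING (7)

backward: BREAKING [(checksum, R1), (score, R1), (verified, R1), (verified, R3)]; forward: BREAKING [(checksum, R1), (duration, R1), (duration, R4), (payload, R1), (score, R1), (verified, R1), (verified, R3)]


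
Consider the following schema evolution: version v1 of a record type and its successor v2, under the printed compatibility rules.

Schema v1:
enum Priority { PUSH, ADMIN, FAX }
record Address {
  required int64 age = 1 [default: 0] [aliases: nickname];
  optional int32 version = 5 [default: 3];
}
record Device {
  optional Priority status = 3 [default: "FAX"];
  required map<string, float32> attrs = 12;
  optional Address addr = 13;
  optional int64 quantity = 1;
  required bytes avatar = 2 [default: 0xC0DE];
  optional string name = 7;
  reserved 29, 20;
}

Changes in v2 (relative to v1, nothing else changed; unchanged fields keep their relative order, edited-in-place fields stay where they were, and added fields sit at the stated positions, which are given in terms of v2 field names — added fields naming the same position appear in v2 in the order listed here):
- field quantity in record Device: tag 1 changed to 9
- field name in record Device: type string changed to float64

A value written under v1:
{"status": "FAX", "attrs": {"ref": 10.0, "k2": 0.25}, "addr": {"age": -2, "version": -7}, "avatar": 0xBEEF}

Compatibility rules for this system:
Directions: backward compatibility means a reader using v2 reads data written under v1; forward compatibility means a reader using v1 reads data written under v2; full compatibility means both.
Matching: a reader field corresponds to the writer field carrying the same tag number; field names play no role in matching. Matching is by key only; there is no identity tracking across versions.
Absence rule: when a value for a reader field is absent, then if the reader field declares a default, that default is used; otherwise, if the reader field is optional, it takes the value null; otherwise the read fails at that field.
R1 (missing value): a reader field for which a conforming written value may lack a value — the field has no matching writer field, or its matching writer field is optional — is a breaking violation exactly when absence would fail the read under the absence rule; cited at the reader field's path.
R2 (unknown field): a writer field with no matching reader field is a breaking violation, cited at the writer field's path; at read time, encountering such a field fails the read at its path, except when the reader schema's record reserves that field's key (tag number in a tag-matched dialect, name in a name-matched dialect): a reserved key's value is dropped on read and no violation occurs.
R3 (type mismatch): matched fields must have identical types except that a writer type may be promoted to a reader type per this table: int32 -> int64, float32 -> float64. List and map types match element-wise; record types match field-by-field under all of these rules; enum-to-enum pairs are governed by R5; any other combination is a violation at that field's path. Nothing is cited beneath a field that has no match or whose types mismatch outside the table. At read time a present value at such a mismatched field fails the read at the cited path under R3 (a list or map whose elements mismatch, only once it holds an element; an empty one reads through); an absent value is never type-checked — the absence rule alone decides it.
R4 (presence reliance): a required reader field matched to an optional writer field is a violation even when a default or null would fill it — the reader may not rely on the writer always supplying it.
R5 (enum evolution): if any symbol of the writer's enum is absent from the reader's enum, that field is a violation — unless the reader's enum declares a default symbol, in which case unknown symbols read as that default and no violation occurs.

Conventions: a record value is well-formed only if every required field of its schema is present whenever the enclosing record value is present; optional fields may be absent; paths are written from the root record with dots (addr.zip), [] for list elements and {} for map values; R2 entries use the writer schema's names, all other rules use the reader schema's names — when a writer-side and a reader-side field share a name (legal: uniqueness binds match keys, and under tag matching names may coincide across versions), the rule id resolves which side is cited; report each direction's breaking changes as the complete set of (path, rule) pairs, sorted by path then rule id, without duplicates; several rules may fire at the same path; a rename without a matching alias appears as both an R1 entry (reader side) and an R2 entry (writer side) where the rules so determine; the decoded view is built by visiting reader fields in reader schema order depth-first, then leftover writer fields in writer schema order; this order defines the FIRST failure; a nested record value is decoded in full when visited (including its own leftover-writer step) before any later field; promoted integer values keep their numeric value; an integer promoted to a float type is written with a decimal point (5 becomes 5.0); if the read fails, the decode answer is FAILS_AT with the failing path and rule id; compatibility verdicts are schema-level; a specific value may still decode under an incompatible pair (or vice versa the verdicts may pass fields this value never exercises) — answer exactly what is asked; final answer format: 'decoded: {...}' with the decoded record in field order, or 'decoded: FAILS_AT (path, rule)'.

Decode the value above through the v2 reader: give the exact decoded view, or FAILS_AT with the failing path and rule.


decoded: {"status": "FAX", "attrs": {"ref": 10.0, "k2": 0.25}, "addr": {"age": -2, "version": -7}, "quantity": null, "avatar": 0xBEEF, "name": null}

in Device below, arrows point writer -> reader
decoding the Device value with the v2 reader:
  status := "FAX"
  attrs := {"ref": 10.0, "k2": 0.25}
  addr.age := -2
  addr.version := -7
  quantity := null (not supplied -> null)
  avatar := 0xBEEF
  name := null (not supplied -> null)
  => decoded: {"status": "FAX", "attrs": {"ref": 10.0, "k2": 0.25}, "addr": {"age": -2, "version": -7}, "quantity": null, "avatar": 0xBEEF, "name": null}
remaining Device differences; none change what is asked:
  field quantity in record Device: tag 1 changed to 9 -> matters for Device compatibility verdicts, not for this value's decode
  field name in record Device: type string changed to float64 -> matters for Device compatibility verdicts, not for this value's decode


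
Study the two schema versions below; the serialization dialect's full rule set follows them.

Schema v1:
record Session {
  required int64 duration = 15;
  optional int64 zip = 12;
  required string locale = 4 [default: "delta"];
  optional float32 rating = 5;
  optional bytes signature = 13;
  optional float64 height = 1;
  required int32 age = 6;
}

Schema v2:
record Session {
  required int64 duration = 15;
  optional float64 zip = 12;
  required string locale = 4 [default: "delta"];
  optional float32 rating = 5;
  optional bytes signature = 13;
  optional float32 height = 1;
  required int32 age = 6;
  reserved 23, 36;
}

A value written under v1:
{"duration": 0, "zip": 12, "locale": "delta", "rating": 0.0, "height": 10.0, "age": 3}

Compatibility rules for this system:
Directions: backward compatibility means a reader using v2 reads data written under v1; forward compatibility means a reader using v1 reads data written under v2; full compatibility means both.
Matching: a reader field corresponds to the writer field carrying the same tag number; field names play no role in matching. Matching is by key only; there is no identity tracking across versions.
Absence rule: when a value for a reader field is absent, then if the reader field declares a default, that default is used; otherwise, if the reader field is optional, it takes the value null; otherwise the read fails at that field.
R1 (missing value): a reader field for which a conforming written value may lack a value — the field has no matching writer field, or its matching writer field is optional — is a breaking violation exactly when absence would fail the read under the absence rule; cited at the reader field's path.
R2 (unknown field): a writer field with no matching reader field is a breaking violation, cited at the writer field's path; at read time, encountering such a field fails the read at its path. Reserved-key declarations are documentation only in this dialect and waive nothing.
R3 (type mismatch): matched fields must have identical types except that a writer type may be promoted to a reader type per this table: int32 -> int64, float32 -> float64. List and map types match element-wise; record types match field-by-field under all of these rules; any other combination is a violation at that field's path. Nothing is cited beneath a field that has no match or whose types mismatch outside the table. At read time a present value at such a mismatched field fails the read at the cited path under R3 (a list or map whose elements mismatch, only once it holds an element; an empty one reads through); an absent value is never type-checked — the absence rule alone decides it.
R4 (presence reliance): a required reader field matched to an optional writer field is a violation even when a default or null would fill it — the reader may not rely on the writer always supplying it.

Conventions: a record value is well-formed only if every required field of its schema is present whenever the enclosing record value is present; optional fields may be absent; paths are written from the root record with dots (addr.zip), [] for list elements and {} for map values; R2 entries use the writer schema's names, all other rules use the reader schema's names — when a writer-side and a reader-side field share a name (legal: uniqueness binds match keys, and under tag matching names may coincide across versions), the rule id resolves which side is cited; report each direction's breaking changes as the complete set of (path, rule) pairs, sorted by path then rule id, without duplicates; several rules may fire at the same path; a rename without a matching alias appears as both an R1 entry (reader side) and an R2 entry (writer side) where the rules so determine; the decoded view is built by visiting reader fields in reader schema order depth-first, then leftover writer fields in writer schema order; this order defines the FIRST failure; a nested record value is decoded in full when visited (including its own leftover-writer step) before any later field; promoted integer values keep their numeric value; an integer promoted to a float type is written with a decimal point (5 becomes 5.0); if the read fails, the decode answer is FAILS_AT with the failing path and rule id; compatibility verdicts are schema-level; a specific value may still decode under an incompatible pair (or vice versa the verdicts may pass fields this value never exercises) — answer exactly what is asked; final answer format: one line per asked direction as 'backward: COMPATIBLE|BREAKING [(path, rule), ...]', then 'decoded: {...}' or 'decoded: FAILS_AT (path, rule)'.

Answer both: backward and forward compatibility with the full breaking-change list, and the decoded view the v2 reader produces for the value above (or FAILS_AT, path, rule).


each type pair in Session: writer, then reader
backward for Session (reader v2, writer v1):
  int64 -> int64, writer required: duration aligns to duration
  int64 -> float64, writer optional: zip aligns to zip
  string -> string, writer required: locale aligns to locale
  float32 -> float32, writer optional: rating aligns to rating
  bytes -> bytes, writer optional: signature aligns to signature
  float64 -> float32, writer optional: height aligns to height
  int32 -> int32, writer required: age aligns to age
  R3 fires at height
  R3 fires at zip
  => 2 violation(s): backward is BREAKING for Session
forward for Session (reader v1, writer v2):
  int64 -> int64, writer required: duration aligns to duration
  float64 -> int64, writer optional: zip aligns to zip
  string -> string, writer required: locale aligns to locale
  float32 -> float32, writer optional: rating aligns to rating
  bytes -> bytes, writer optional: signature aligns to signature
  float32 -> float64, writer optional: height aligns to height
  int32 -> int32, writer required: age aligns to age
  R3 fires at zip
  => 1 violation(s): forward is BREAKING for Session
decode (reader v2):
  duration := 0
  read fails at zip under R3
  => FAILS_AT (zip, R3)

backward: BREAKING [(height, R3), (zip, R3)]; forward: BREAKING [(zip, R3)]; decoded: FAILS_AT (zip, R3)


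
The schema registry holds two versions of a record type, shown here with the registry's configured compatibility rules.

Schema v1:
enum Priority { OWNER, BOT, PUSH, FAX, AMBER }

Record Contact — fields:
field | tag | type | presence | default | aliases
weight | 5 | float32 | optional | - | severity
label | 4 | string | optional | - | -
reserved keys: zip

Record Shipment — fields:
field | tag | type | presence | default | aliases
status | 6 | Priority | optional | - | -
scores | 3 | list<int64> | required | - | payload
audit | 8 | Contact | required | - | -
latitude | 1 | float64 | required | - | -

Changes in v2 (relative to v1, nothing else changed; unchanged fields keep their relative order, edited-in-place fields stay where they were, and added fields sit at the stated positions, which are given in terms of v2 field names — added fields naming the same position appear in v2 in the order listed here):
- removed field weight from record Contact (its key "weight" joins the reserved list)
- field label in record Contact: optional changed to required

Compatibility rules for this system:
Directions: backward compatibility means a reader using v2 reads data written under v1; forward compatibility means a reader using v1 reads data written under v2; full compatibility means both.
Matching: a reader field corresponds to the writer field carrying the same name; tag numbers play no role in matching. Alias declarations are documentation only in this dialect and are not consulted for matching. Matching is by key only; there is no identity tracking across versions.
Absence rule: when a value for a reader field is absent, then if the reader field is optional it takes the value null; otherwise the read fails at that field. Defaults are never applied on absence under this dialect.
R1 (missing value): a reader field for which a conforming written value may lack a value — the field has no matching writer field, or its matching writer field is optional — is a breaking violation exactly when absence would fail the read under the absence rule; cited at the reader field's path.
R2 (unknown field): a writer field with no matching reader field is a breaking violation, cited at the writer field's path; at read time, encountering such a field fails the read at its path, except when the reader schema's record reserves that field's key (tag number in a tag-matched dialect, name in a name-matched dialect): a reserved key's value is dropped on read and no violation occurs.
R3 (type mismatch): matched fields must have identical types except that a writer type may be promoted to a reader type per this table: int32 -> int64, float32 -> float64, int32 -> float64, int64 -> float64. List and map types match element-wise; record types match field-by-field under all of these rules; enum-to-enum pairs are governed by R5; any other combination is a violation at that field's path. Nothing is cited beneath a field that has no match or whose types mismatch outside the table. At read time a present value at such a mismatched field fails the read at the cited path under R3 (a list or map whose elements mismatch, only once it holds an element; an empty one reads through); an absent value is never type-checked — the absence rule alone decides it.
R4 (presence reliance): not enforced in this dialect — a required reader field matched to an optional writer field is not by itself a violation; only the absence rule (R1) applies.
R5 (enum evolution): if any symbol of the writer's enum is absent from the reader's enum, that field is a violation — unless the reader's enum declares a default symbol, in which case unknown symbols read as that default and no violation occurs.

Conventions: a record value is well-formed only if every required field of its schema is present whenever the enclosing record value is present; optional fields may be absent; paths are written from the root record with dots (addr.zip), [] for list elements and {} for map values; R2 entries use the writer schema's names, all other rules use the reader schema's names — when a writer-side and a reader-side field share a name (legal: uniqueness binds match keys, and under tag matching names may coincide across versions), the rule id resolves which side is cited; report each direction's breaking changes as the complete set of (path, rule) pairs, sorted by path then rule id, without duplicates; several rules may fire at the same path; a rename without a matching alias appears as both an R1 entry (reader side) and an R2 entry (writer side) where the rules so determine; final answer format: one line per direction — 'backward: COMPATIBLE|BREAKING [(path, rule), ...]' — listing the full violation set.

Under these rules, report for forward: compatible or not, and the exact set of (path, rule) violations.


forward: COMPATIBLE []

in Shipment below, arrows point writer -> reader
forward analysis of Shipment with v1 as reader and v2 as writer:
  Priority -> Priority, writer optional: status aligns to status
  list<int64> -> list<int64>, writer required: scores aligns to scores
  Contact -> Contact, writer required: audit aligns to audit
  float64 -> float64, writer required: latitude aligns to latitude
  audit.weight: no writer match
  string -> string, writer required: audit.label aligns to audit.label
  => no violations; forward on Shipment: COMPATIBLE
checking off the Shipment differences that do not matter here:
  removed field weight from record Contact (its key "weight" joins the reserved list) -> no rule fires on it in Shipment's dialect; the asked verdict holds
  field label in record Contact: optional changed to required -> matters only for Shipment's backward compatibility — outside the asked direction


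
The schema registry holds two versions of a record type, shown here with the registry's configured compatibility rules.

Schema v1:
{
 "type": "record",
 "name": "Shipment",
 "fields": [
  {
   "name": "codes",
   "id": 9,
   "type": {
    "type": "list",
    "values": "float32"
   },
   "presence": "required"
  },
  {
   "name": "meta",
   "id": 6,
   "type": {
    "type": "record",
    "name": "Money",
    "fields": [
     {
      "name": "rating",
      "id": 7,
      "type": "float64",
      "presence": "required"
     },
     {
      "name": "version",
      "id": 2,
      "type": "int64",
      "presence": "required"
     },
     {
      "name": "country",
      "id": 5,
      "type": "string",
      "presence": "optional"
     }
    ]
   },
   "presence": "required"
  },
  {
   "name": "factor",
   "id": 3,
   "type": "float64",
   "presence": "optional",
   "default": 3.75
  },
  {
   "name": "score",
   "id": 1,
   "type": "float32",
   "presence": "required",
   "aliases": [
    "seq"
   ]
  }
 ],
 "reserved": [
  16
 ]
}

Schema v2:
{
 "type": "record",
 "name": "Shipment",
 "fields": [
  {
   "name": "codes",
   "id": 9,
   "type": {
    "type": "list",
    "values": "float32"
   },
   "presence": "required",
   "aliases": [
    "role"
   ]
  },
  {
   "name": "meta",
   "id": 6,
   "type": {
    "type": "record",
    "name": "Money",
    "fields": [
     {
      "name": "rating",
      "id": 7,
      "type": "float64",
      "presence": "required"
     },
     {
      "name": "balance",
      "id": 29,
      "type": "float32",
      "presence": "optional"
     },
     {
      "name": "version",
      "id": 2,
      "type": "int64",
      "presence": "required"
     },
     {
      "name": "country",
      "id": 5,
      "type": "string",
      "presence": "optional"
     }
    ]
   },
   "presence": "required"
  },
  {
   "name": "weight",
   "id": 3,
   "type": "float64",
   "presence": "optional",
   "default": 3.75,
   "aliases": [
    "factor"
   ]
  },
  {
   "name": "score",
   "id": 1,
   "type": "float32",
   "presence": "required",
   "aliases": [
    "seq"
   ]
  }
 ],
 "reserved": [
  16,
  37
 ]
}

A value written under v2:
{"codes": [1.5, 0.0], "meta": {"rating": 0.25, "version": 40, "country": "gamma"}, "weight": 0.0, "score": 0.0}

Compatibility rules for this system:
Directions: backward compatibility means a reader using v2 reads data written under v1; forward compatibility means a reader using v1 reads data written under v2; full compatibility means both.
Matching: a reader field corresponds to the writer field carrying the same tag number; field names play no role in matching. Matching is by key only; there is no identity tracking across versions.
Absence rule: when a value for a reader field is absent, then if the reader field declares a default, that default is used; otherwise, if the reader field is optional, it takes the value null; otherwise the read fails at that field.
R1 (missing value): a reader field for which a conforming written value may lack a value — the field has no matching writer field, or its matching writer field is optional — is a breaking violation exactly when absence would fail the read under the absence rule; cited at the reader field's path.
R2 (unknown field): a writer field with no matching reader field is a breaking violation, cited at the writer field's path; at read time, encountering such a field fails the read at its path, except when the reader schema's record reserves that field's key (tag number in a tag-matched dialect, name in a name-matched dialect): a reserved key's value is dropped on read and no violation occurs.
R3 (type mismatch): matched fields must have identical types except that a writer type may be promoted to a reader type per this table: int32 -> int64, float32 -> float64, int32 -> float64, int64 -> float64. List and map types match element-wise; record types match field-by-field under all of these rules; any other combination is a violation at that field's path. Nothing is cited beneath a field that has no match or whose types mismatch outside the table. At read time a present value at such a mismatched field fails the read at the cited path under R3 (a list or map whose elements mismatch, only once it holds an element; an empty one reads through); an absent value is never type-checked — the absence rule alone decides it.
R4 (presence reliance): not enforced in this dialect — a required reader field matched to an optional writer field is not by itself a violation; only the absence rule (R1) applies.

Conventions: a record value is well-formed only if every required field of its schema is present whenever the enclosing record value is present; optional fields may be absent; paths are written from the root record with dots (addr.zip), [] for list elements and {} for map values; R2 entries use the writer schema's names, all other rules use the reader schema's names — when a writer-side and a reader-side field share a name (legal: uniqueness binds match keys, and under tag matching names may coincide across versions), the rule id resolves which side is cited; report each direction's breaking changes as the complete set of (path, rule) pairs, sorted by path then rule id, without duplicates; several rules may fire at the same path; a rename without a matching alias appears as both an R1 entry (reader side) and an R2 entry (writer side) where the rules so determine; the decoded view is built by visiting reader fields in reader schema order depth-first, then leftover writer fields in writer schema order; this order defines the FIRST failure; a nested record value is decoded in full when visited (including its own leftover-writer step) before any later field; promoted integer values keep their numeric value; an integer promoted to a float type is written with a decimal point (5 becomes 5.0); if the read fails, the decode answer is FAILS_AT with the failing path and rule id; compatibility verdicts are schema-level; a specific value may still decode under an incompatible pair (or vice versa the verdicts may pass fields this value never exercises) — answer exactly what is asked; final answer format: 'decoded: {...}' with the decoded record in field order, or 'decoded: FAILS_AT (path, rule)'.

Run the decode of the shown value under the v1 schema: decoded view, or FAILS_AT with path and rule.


arrows below run writer -> reader for Shipment
decoding the Shipment value with the v1 reader:
  codes := [1.5, 0.0]
  meta.rating := 0.25
  meta.version := 40
  meta.country := "gamma"
  factor := 0.0 (from writer weight)
  score := 0.0
  => decoded: {"codes": [1.5, 0.0], "meta": {"rating": 0.25, "version": 40, "country": "gamma"}, "factor": 0.0, "score": 0.0}
the other Shipment changes do not affect what is asked:
  added field balance to record Money: optional float32, tag 29 (in v2 it sits immediately before version) -> matters for Shipment compatibility verdicts, not for this value's decode
  renamed field factor to weight in record Shipment (alias factor declared on the renamed field) -> inert under this dialect — no rule fires on Shipment and the result does not move

decoded: {"codes": [1.5, 0.0], "meta": {"rating": 0.25, "version": 40, "country": "gamma"}, "factor": 0.0, "score": 0.0}
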